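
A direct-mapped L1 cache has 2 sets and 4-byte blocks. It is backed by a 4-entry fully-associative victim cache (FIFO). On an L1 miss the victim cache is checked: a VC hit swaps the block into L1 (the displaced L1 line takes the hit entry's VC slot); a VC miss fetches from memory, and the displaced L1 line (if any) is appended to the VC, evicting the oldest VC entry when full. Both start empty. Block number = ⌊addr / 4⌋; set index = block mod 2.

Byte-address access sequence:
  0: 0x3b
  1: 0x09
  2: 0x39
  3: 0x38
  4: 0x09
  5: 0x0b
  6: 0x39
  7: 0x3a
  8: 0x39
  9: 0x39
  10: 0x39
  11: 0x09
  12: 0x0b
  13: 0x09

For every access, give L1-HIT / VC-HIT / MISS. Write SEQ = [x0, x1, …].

SEQ = [MISS, MISS, VC-HIT, L1-HIT, VC-HIT, L1-HIT, VC-HIT, L1-HIT, L1-HIT, L1-HIT, L1-HIT, VC-HIT, L1-HIT, L1-HIT]

  [0] addr=0x3b blk=14 s=0: MISS | VC []
  [1] addr=0x9 blk=2 s=0: MISS | VC [14]
  [2] addr=0x39 blk=14 s=0: VC-HIT | VC [2]
  [3] addr=0x38 blk=14 s=0: L1-HIT | VC [2]
  [4] addr=0x9 blk=2 s=0: VC-HIT | VC [14]
  [5] addr=0xb blk=2 s=0: L1-HIT | VC [14]
  [6] addr=0x39 blk=14 s=0: VC-HIT | VC [2]
  [7] addr=0x3a blk=14 s=0: L1-HIT | VC [2]
  [8] addr=0x39 blk=14 s=0: L1-HIT | VC [2]
  [9] addr=0x39 blk=14 s=0: L1-HIT | VC [2]
  [10] addr=0x39 blk=14 s=0: L1-HIT | VC [2]
  [11] addr=0x9 blk=2 s=0: VC-HIT | VC [14]
  [12] addr=0xb blk=2 s=0: L1-HIT | VC [14]
  [13] addr=0x9 blk=2 s=0: L1-HIT | VC [14]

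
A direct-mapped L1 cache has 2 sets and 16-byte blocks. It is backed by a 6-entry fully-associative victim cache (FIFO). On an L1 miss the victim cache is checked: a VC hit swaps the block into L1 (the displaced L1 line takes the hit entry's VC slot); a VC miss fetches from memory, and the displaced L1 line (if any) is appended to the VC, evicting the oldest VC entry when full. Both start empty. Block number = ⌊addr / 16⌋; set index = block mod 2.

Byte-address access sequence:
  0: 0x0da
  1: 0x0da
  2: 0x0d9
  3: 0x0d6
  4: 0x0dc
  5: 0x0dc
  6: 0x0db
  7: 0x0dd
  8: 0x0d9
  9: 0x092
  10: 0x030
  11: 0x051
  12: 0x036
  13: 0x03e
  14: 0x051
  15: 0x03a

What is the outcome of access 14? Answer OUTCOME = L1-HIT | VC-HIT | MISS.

#0 0xda→b13/s1 MISS; vc=[]
#1 0xda→b13/s1 L1-HIT; vc=[]
#2 0xd9→b13/s1 L1-HIT; vc=[]
#3 0xd6→b13/s1 L1-HIT; vc=[]
#4 0xdc→b13/s1 L1-HIT; vc=[]
#5 0xdc→b13/s1 L1-HIT; vc=[]
#6 0xdb→b13/s1 L1-HIT; vc=[]
#7 0xdd→b13/s1 L1-HIT; vc=[]
#8 0xd9→b13/s1 L1-HIT; vc=[]
#9 0x92→b9/s1 MISS; vc=[13]
#10 0x30→b3/s1 MISS; vc=[13,9]
#11 0x51→b5/s1 MISS; vc=[13,9,3]
#12 0x36→b3/s1 VC-HIT; vc=[13,9,5]
#13 0x3e→b3/s1 L1-HIT; vc=[13,9,5]
#14 0x51→b5/s1 VC-HIT; vc=[13,9,3]
#15 0x3a→b3/s1 VC-HIT; vc=[13,9,5]

OUTCOME = VC-HIT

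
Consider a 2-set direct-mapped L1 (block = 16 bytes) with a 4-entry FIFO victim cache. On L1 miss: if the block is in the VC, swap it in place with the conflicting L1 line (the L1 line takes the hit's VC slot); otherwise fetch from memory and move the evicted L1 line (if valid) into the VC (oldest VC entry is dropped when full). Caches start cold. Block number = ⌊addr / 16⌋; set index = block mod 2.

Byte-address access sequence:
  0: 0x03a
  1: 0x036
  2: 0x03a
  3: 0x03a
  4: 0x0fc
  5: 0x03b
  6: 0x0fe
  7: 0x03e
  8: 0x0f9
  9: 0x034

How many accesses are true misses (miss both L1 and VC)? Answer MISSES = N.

MISSES = 2

#0 0x3a→b3/s1 MISS; vc=[]
#1 0x36→b3/s1 L1-HIT; vc=[]
#2 0x3a→b3/s1 L1-HIT; vc=[]
#3 0x3a→b3/s1 L1-HIT; vc=[]
#4 0xfc→b15/s1 MISS; vc=[3]
#5 0x3b→b3/s1 VC-HIT; vc=[15]
#6 0xfe→b15/s1 VC-HIT; vc=[3]
#7 0x3e→b3/s1 VC-HIT; vc=[15]
#8 0xf9→b15/s1 VC-HIT; vc=[3]
#9 0x34→b3/s1 VC-HIT; vc=[15]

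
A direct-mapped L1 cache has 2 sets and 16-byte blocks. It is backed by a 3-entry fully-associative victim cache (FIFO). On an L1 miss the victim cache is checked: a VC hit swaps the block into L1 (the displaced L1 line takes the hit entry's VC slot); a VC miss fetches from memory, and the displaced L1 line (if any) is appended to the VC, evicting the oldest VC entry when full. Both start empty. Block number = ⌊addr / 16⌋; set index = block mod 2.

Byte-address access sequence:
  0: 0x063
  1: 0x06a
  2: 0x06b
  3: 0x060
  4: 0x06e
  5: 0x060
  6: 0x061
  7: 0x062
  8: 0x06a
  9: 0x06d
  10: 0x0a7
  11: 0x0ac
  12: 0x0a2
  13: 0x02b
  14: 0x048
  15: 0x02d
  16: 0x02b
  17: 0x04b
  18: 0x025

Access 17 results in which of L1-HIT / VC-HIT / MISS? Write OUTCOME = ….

0: 0x63 (blk 6, set 0) → MISS  vc=[]
1: 0x6a (blk 6, set 0) → L1-HIT  vc=[]
2: 0x6b (blk 6, set 0) → L1-HIT  vc=[]
3: 0x60 (blk 6, set 0) → L1-HIT  vc=[]
4: 0x6e (blk 6, set 0) → L1-HIT  vc=[]
5: 0x60 (blk 6, set 0) → L1-HIT  vc=[]
6: 0x61 (blk 6, set 0) → L1-HIT  vc=[]
7: 0x62 (blk 6, set 0) → L1-HIT  vc=[]
8: 0x6a (blk 6, set 0) → L1-HIT  vc=[]
9: 0x6d (blk 6, set 0) → L1-HIT  vc=[]
10: 0xa7 (blk 10, set 0) → MISS  vc=[6]
11: 0xac (blk 10, set 0) → L1-HIT  vc=[6]
12: 0xa2 (blk 10, set 0) → L1-HIT  vc=[6]
13: 0x2b (blk 2, set 0) → MISS  vc=[6, 10]
14: 0x48 (blk 4, set 0) → MISS  vc=[6, 10, 2]
15: 0x2d (blk 2, set 0) → VC-HIT  vc=[6, 10, 4]
16: 0x2b (blk 2, set 0) → L1-HIT  vc=[6, 10, 4]
17: 0x4b (blk 4, set 0) → VC-HIT  vc=[6, 10, 2]
18: 0x25 (blk 2, set 0) → VC-HIT  vc=[6, 10, 4]

OUTCOME = VC-HIT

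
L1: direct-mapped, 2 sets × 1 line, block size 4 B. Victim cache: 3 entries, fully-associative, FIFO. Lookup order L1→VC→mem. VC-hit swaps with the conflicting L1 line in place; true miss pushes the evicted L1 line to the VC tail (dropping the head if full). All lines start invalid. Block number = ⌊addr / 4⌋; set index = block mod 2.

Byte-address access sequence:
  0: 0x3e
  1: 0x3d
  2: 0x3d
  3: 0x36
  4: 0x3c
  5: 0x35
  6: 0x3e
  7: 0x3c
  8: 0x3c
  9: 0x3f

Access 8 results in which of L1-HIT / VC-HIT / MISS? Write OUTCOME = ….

OUTCOME = L1-HIT

0: 0x3e (blk 15, set 1) → MISS  vc=[]
1: 0x3d (blk 15, set 1) → L1-HIT  vc=[]
2: 0x3d (blk 15, set 1) → L1-HIT  vc=[]
3: 0x36 (blk 13, set 1) → MISS  vc=[15]
4: 0x3c (blk 15, set 1) → VC-HIT  vc=[13]
5: 0x35 (blk 13, set 1) → VC-HIT  vc=[15]
6: 0x3e (blk 15, set 1) → VC-HIT  vc=[13]
7: 0x3c (blk 15, set 1) → L1-HIT  vc=[13]
8: 0x3c (blk 15, set 1) → L1-HIT  vc=[13]
9: 0x3f (blk 15, set 1) → L1-HIT  vc=[13]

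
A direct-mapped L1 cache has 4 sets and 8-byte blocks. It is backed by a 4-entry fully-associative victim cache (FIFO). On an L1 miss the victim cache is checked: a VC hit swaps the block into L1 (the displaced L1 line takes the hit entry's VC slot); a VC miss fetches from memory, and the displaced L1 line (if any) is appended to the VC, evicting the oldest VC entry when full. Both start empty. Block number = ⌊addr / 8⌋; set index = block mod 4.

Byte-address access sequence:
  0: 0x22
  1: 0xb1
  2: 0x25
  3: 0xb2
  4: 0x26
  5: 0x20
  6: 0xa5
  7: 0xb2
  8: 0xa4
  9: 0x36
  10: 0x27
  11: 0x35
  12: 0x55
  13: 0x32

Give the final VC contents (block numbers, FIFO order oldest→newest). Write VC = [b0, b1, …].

0: 0x22 (blk 4, set 0) → MISS  vc=[]
1: 0xb1 (blk 22, set 2) → MISS  vc=[]
2: 0x25 (blk 4, set 0) → L1-HIT  vc=[]
3: 0xb2 (blk 22, set 2) → L1-HIT  vc=[]
4: 0x26 (blk 4, set 0) → L1-HIT  vc=[]
5: 0x20 (blk 4, set 0) → L1-HIT  vc=[]
6: 0xa5 (blk 20, set 0) → MISS  vc=[4]
7: 0xb2 (blk 22, set 2) → L1-HIT  vc=[4]
8: 0xa4 (blk 20, set 0) → L1-HIT  vc=[4]
9: 0x36 (blk 6, set 2) → MISS  vc=[4, 22]
10: 0x27 (blk 4, set 0) → VC-HIT  vc=[20, 22]
11: 0x35 (blk 6, set 2) → L1-HIT  vc=[20, 22]
12: 0x55 (blk 10, set 2) → MISS  vc=[20, 22, 6]
13: 0x32 (blk 6, set 2) → VC-HIT  vc=[20, 22, 10]

VC = [20, 22, 10]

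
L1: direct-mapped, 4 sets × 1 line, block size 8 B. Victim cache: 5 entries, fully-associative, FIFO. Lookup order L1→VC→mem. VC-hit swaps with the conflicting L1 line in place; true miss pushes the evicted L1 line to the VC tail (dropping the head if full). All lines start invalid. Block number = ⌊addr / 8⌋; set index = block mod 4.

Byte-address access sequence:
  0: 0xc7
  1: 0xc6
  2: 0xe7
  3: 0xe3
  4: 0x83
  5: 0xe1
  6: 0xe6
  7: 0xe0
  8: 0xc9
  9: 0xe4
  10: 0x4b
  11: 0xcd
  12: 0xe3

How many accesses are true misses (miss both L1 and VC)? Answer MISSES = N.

0: 0xc7 (blk 24, set 0) → MISS  vc=[]
1: 0xc6 (blk 24, set 0) → L1-HIT  vc=[]
2: 0xe7 (blk 28, set 0) → MISS  vc=[24]
3: 0xe3 (blk 28, set 0) → L1-HIT  vc=[24]
4: 0x83 (blk 16, set 0) → MISS  vc=[24, 28]
5: 0xe1 (blk 28, set 0) → VC-HIT  vc=[24, 16]
6: 0xe6 (blk 28, set 0) → L1-HIT  vc=[24, 16]
7: 0xe0 (blk 28, set 0) → L1-HIT  vc=[24, 16]
8: 0xc9 (blk 25, set 1) → MISS  vc=[24, 16]
9: 0xe4 (blk 28, set 0) → L1-HIT  vc=[24, 16]
10: 0x4b (blk 9, set 1) → MISS  vc=[24, 16, 25]
11: 0xcd (blk 25, set 1) → VC-HIT  vc=[24, 16, 9]
12: 0xe3 (blk 28, set 0) → L1-HIT  vc=[24, 16, 9]

MISSES = 5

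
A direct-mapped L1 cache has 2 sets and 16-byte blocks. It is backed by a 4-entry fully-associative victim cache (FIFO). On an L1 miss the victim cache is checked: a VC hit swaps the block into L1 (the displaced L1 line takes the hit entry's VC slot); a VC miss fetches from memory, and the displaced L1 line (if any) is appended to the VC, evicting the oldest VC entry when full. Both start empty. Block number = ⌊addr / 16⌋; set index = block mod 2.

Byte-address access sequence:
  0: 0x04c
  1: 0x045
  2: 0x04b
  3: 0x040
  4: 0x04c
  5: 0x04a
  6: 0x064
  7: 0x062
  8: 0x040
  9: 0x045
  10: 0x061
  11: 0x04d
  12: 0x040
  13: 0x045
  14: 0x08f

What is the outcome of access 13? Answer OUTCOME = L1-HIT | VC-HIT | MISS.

#0 0x4c→b4/s0 MISS; vc=[]
#1 0x45→b4/s0 L1-HIT; vc=[]
#2 0x4b→b4/s0 L1-HIT; vc=[]
#3 0x40→b4/s0 L1-HIT; vc=[]
#4 0x4c→b4/s0 L1-HIT; vc=[]
#5 0x4a→b4/s0 L1-HIT; vc=[]
#6 0x64→b6/s0 MISS; vc=[4]
#7 0x62→b6/s0 L1-HIT; vc=[4]
#8 0x40→b4/s0 VC-HIT; vc=[6]
#9 0x45→b4/s0 L1-HIT; vc=[6]
#10 0x61→b6/s0 VC-HIT; vc=[4]
#11 0x4d→b4/s0 VC-HIT; vc=[6]
#12 0x40→b4/s0 L1-HIT; vc=[6]
#13 0x45→b4/s0 L1-HIT; vc=[6]
#14 0x8f→b8/s0 MISS; vc=[6,4]

OUTCOME = L1-HIT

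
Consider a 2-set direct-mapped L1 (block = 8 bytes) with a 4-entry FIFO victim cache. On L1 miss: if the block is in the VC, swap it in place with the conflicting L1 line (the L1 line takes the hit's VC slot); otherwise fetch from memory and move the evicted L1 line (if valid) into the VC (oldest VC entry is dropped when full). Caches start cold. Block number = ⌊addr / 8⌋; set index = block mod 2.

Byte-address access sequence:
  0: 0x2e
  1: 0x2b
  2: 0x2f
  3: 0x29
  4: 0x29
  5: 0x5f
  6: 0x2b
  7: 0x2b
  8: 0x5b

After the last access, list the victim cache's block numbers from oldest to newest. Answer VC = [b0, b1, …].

  [0] addr=0x2e blk=5 s=1: MISS | VC []
  [1] addr=0x2b blk=5 s=1: L1-HIT | VC []
  [2] addr=0x2f blk=5 s=1: L1-HIT | VC []
  [3] addr=0x29 blk=5 s=1: L1-HIT | VC []
  [4] addr=0x29 blk=5 s=1: L1-HIT | VC []
  [5] addr=0x5f blk=11 s=1: MISS | VC [5]
  [6] addr=0x2b blk=5 s=1: VC-HIT | VC [11]
  [7] addr=0x2b blk=5 s=1: L1-HIT | VC [11]
  [8] addr=0x5b blk=11 s=1: VC-HIT | VC [5]

VC = [5]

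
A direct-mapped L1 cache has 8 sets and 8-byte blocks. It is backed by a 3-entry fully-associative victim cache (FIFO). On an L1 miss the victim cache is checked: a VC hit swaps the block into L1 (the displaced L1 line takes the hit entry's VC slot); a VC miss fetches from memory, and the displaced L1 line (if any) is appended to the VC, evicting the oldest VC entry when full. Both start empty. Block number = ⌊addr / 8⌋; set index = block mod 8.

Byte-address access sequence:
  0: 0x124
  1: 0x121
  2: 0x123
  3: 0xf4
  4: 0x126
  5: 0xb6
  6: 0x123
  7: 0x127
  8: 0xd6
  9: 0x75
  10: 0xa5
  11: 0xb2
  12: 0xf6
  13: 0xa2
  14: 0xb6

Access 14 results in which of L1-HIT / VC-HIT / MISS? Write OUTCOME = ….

OUTCOME = VC-HIT

#0 0x124→b36/s4 MISS; vc=[]
#1 0x121→b36/s4 L1-HIT; vc=[]
#2 0x123→b36/s4 L1-HIT; vc=[]
#3 0xf4→b30/s6 MISS; vc=[]
#4 0x126→b36/s4 L1-HIT; vc=[]
#5 0xb6→b22/s6 MISS; vc=[30]
#6 0x123→b36/s4 L1-HIT; vc=[30]
#7 0x127→b36/s4 L1-HIT; vc=[30]
#8 0xd6→b26/s2 MISS; vc=[30]
#9 0x75→b14/s6 MISS; vc=[30,22]
#10 0xa5→b20/s4 MISS; vc=[30,22,36]
#11 0xb2→b22/s6 VC-HIT; vc=[30,14,36]
#12 0xf6→b30/s6 VC-HIT; vc=[22,14,36]
#13 0xa2→b20/s4 L1-HIT; vc=[22,14,36]
#14 0xb6→b22/s6 VC-HIT; vc=[30,14,36]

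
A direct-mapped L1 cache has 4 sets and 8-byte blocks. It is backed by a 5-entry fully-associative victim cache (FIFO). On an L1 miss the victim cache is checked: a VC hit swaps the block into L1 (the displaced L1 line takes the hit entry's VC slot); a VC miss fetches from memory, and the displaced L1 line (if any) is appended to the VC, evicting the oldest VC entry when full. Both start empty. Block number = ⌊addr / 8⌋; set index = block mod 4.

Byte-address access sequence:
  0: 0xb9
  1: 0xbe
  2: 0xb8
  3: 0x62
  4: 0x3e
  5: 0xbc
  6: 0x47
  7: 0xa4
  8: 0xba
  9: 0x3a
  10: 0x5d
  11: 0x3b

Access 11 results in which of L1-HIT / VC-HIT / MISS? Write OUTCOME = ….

OUTCOME = VC-HIT

0: 0xb9 (blk 23, set 3) → MISS  vc=[]
1: 0xbe (blk 23, set 3) → L1-HIT  vc=[]
2: 0xb8 (blk 23, set 3) → L1-HIT  vc=[]
3: 0x62 (blk 12, set 0) → MISS  vc=[]
4: 0x3e (blk 7, set 3) → MISS  vc=[23]
5: 0xbc (blk 23, set 3) → VC-HIT  vc=[7]
6: 0x47 (blk 8, set 0) → MISS  vc=[7, 12]
7: 0xa4 (blk 20, set 0) → MISS  vc=[7, 12, 8]
8: 0xba (blk 23, set 3) → L1-HIT  vc=[7, 12, 8]
9: 0x3a (blk 7, set 3) → VC-HIT  vc=[23, 12, 8]
10: 0x5d (blk 11, set 3) → MISS  vc=[23, 12, 8, 7]
11: 0x3b (blk 7, set 3) → VC-HIT  vc=[23, 12, 8, 11]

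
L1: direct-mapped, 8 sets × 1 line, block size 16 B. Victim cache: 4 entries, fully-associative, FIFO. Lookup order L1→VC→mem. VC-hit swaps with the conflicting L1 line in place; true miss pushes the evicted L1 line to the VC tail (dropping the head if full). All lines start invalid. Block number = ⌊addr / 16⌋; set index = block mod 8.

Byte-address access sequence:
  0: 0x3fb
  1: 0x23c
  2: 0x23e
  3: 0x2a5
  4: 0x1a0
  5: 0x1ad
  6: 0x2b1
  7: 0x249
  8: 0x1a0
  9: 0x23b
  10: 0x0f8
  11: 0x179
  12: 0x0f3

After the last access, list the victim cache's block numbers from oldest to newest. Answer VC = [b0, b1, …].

VC = [42, 43, 63, 23]

#0 0x3fb→b63/s7 MISS; vc=[]
#1 0x23c→b35/s3 MISS; vc=[]
#2 0x23e→b35/s3 L1-HIT; vc=[]
#3 0x2a5→b42/s2 MISS; vc=[]
#4 0x1a0→b26/s2 MISS; vc=[42]
#5 0x1ad→b26/s2 L1-HIT; vc=[42]
#6 0x2b1→b43/s3 MISS; vc=[42,35]
#7 0x249→b36/s4 MISS; vc=[42,35]
#8 0x1a0→b26/s2 L1-HIT; vc=[42,35]
#9 0x23b→b35/s3 VC-HIT; vc=[42,43]
#10 0xf8→b15/s7 MISS; vc=[42,43,63]
#11 0x179→b23/s7 MISS; vc=[42,43,63,15]
#12 0xf3→b15/s7 VC-HIT; vc=[42,43,63,23]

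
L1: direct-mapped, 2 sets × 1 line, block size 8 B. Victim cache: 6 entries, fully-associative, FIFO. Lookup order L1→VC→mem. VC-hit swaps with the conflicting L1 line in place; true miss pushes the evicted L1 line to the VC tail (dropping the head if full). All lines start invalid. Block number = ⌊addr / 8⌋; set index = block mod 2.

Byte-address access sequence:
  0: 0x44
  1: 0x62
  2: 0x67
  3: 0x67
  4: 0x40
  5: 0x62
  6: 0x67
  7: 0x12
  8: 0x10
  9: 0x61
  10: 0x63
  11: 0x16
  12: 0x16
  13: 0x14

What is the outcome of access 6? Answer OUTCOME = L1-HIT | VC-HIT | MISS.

OUTCOME = L1-HIT

0: 0x44 (blk 8, set 0) → MISS  vc=[]
1: 0x62 (blk 12, set 0) → MISS  vc=[8]
2: 0x67 (blk 12, set 0) → L1-HIT  vc=[8]
3: 0x67 (blk 12, set 0) → L1-HIT  vc=[8]
4: 0x40 (blk 8, set 0) → VC-HIT  vc=[12]
5: 0x62 (blk 12, set 0) → VC-HIT  vc=[8]
6: 0x67 (blk 12, set 0) → L1-HIT  vc=[8]
7: 0x12 (blk 2, set 0) → MISS  vc=[8, 12]
8: 0x10 (blk 2, set 0) → L1-HIT  vc=[8, 12]
9: 0x61 (blk 12, set 0) → VC-HIT  vc=[8, 2]
10: 0x63 (blk 12, set 0) → L1-HIT  vc=[8, 2]
11: 0x16 (blk 2, set 0) → VC-HIT  vc=[8, 12]
12: 0x16 (blk 2, set 0) → L1-HIT  vc=[8, 12]
13: 0x14 (blk 2, set 0) → L1-HIT  vc=[8, 12]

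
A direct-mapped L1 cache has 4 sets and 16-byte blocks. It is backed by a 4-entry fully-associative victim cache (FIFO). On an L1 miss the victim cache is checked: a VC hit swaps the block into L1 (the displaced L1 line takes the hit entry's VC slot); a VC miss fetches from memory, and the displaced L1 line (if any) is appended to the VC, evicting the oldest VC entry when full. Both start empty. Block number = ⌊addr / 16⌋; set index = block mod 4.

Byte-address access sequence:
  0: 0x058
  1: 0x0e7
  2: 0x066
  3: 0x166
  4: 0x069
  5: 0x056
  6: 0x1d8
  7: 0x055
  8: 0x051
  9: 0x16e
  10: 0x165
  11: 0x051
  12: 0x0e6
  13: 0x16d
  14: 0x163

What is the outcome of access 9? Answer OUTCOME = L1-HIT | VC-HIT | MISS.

#0 0x58→b5/s1 MISS; vc=[]
#1 0xe7→b14/s2 MISS; vc=[]
#2 0x66→b6/s2 MISS; vc=[14]
#3 0x166→b22/s2 MISS; vc=[14,6]
#4 0x69→b6/s2 VC-HIT; vc=[14,22]
#5 0x56→b5/s1 L1-HIT; vc=[14,22]
#6 0x1d8→b29/s1 MISS; vc=[14,22,5]
#7 0x55→b5/s1 VC-HIT; vc=[14,22,29]
#8 0x51→b5/s1 L1-HIT; vc=[14,22,29]
#9 0x16e→b22/s2 VC-HIT; vc=[14,6,29]
#10 0x165→b22/s2 L1-HIT; vc=[14,6,29]
#11 0x51→b5/s1 L1-HIT; vc=[14,6,29]
#12 0xe6→b14/s2 VC-HIT; vc=[22,6,29]
#13 0x16d→b22/s2 VC-HIT; vc=[14,6,29]
#14 0x163→b22/s2 L1-HIT; vc=[14,6,29]

OUTCOME = VC-HIT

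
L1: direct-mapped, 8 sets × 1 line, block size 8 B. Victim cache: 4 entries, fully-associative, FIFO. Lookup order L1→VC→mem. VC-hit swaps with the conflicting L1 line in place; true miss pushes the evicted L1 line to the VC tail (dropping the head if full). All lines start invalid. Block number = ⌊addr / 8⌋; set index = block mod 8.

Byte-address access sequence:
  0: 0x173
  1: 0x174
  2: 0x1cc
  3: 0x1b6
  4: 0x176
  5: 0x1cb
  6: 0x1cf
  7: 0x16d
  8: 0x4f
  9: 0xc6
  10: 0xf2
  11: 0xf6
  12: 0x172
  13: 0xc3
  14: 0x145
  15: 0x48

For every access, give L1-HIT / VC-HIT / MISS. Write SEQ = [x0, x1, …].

  [0] addr=0x173 blk=46 s=6: MISS | VC []
  [1] addr=0x174 blk=46 s=6: L1-HIT | VC []
  [2] addr=0x1cc blk=57 s=1: MISS | VC []
  [3] addr=0x1b6 blk=54 s=6: MISS | VC [46]
  [4] addr=0x176 blk=46 s=6: VC-HIT | VC [54]
  [5] addr=0x1cb blk=57 s=1: L1-HIT | VC [54]
  [6] addr=0x1cf blk=57 s=1: L1-HIT | VC [54]
  [7] addr=0x16d blk=45 s=5: MISS | VC [54]
  [8] addr=0x4f blk=9 s=1: MISS | VC [54, 57]
  [9] addr=0xc6 blk=24 s=0: MISS | VC [54, 57]
  [10] addr=0xf2 blk=30 s=6: MISS | VC [54, 57, 46]
  [11] addr=0xf6 blk=30 s=6: L1-HIT | VC [54, 57, 46]
  [12] addr=0x172 blk=46 s=6: VC-HIT | VC [54, 57, 30]
  [13] addr=0xc3 blk=24 s=0: L1-HIT | VC [54, 57, 30]
  [14] addr=0x145 blk=40 s=0: MISS | VC [54, 57, 30, 24]
  [15] addr=0x48 blk=9 s=1: L1-HIT | VC [54, 57, 30, 24]

SEQ = [MISS, L1-HIT, MISS, MISS, VC-HIT, L1-HIT, L1-HIT, MISS, MISS, MISS, MISS, L1-HIT, VC-HIT, L1-HIT, MISS, L1-HIT]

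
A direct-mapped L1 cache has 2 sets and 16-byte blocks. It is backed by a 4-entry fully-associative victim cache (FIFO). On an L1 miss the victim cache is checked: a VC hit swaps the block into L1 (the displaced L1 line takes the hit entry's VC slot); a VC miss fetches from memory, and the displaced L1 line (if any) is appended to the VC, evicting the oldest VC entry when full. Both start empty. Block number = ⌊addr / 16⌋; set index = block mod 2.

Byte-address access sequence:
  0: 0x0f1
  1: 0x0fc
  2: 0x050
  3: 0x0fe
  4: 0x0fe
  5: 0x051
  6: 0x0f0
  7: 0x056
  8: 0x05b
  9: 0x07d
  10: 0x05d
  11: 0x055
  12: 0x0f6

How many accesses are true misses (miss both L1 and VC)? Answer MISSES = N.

#0 0xf1→b15/s1 MISS; vc=[]
#1 0xfc→b15/s1 L1-HIT; vc=[]
#2 0x50→b5/s1 MISS; vc=[15]
#3 0xfe→b15/s1 VC-HIT; vc=[5]
#4 0xfe→b15/s1 L1-HIT; vc=[5]
#5 0x51→b5/s1 VC-HIT; vc=[15]
#6 0xf0→b15/s1 VC-HIT; vc=[5]
#7 0x56→b5/s1 VC-HIT; vc=[15]
#8 0x5b→b5/s1 L1-HIT; vc=[15]
#9 0x7d→b7/s1 MISS; vc=[15,5]
#10 0x5d→b5/s1 VC-HIT; vc=[15,7]
#11 0x55→b5/s1 L1-HIT; vc=[15,7]
#12 0xf6→b15/s1 VC-HIT; vc=[5,7]

MISSES = 3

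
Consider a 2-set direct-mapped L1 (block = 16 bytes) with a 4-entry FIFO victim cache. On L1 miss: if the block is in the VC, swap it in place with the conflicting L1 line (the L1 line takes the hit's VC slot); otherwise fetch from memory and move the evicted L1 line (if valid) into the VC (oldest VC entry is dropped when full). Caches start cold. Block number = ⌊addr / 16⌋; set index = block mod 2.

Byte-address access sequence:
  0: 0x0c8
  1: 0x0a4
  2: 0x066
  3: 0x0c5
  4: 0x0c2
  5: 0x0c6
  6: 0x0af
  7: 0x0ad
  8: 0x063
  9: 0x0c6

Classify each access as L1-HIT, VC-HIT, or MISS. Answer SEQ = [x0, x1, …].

SEQ = [MISS, MISS, MISS, VC-HIT, L1-HIT, L1-HIT, VC-HIT, L1-HIT, VC-HIT, VC-HIT]

  [0] addr=0xc8 blk=12 s=0: MISS | VC []
  [1] addr=0xa4 blk=10 s=0: MISS | VC [12]
  [2] addr=0x66 blk=6 s=0: MISS | VC [12, 10]
  [3] addr=0xc5 blk=12 s=0: VC-HIT | VC [6, 10]
  [4] addr=0xc2 blk=12 s=0: L1-HIT | VC [6, 10]
  [5] addr=0xc6 blk=12 s=0: L1-HIT | VC [6, 10]
  [6] addr=0xaf blk=10 s=0: VC-HIT | VC [6, 12]
  [7] addr=0xad blk=10 s=0: L1-HIT | VC [6, 12]
  [8] addr=0x63 blk=6 s=0: VC-HIT | VC [10, 12]
  [9] addr=0xc6 blk=12 s=0: VC-HIT | VC [10, 6]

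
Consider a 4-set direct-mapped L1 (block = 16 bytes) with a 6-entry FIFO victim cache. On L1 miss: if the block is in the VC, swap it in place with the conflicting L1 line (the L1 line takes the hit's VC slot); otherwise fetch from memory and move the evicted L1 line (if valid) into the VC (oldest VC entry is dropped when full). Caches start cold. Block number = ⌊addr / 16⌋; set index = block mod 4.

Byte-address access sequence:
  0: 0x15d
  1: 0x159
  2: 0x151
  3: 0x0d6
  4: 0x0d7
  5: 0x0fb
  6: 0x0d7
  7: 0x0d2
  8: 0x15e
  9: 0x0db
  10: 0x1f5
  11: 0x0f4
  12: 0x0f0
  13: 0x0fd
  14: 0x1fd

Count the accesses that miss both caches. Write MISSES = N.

#0 0x15d→b21/s1 MISS; vc=[]
#1 0x159→b21/s1 L1-HIT; vc=[]
#2 0x151→b21/s1 L1-HIT; vc=[]
#3 0xd6→b13/s1 MISS; vc=[21]
#4 0xd7→b13/s1 L1-HIT; vc=[21]
#5 0xfb→b15/s3 MISS; vc=[21]
#6 0xd7→b13/s1 L1-HIT; vc=[21]
#7 0xd2→b13/s1 L1-HIT; vc=[21]
#8 0x15e→b21/s1 VC-HIT; vc=[13]
#9 0xdb→b13/s1 VC-HIT; vc=[21]
#10 0x1f5→b31/s3 MISS; vc=[21,15]
#11 0xf4→b15/s3 VC-HIT; vc=[21,31]
#12 0xf0→b15/s3 L1-HIT; vc=[21,31]
#13 0xfd→b15/s3 L1-HIT; vc=[21,31]
#14 0x1fd→b31/s3 VC-HIT; vc=[21,15]

MISSES = 4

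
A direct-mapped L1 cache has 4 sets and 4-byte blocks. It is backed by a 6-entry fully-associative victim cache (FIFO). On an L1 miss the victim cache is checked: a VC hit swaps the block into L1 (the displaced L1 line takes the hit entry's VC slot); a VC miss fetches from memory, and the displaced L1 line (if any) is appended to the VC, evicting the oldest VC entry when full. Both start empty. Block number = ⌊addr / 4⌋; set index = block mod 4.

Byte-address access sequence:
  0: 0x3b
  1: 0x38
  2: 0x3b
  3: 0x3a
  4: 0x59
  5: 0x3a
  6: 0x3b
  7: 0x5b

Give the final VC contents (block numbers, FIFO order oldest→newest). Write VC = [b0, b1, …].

VC = [14]

  [0] addr=0x3b blk=14 s=2: MISS | VC []
  [1] addr=0x38 blk=14 s=2: L1-HIT | VC []
  [2] addr=0x3b blk=14 s=2: L1-HIT | VC []
  [3] addr=0x3a blk=14 s=2: L1-HIT | VC []
  [4] addr=0x59 blk=22 s=2: MISS | VC [14]
  [5] addr=0x3a blk=14 s=2: VC-HIT | VC [22]
  [6] addr=0x3b blk=14 s=2: L1-HIT | VC [22]
  [7] addr=0x5b blk=22 s=2: VC-HIT | VC [14]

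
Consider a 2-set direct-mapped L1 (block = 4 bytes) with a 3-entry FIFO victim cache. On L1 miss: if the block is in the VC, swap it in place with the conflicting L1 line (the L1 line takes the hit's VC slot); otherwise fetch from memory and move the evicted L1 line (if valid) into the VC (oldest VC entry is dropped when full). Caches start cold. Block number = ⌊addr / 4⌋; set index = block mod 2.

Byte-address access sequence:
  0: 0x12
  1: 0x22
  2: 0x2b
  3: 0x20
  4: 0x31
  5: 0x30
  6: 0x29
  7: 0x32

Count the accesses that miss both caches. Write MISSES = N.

MISSES = 4

  [0] addr=0x12 blk=4 s=0: MISS | VC []
  [1] addr=0x22 blk=8 s=0: MISS | VC [4]
  [2] addr=0x2b blk=10 s=0: MISS | VC [4, 8]
  [3] addr=0x20 blk=8 s=0: VC-HIT | VC [4, 10]
  [4] addr=0x31 blk=12 s=0: MISS | VC [4, 10, 8]
  [5] addr=0x30 blk=12 s=0: L1-HIT | VC [4, 10, 8]
  [6] addr=0x29 blk=10 s=0: VC-HIT | VC [4, 12, 8]
  [7] addr=0x32 blk=12 s=0: VC-HIT | VC [4, 10, 8]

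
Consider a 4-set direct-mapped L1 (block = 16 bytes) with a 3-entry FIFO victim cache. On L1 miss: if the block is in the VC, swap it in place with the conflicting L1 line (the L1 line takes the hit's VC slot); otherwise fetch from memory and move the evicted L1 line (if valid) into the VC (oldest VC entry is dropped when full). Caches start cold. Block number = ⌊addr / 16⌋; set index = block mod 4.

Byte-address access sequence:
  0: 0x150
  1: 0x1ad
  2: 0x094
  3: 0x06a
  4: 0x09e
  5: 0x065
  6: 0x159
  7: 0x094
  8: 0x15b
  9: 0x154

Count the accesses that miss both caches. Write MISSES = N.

0: 0x150 (blk 21, set 1) → MISS  vc=[]
1: 0x1ad (blk 26, set 2) → MISS  vc=[]
2: 0x94 (blk 9, set 1) → MISS  vc=[21]
3: 0x6a (blk 6, set 2) → MISS  vc=[21, 26]
4: 0x9e (blk 9, set 1) → L1-HIT  vc=[21, 26]
5: 0x65 (blk 6, set 2) → L1-HIT  vc=[21, 26]
6: 0x159 (blk 21, set 1) → VC-HIT  vc=[9, 26]
7: 0x94 (blk 9, set 1) → VC-HIT  vc=[21, 26]
8: 0x15b (blk 21, set 1) → VC-HIT  vc=[9, 26]
9: 0x154 (blk 21, set 1) → L1-HIT  vc=[9, 26]

MISSES = 4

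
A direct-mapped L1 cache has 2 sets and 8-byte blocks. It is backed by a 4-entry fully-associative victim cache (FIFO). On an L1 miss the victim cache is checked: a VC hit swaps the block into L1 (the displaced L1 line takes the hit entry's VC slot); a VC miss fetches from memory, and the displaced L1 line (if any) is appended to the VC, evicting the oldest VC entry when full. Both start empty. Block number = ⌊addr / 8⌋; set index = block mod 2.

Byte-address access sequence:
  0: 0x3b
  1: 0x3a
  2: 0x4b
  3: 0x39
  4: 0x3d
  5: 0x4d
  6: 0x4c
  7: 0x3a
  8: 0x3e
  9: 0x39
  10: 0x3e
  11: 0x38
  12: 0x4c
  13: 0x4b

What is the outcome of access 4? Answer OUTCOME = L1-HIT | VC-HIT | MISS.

0: 0x3b (blk 7, set 1) → MISS  vc=[]
1: 0x3a (blk 7, set 1) → L1-HIT  vc=[]
2: 0x4b (blk 9, set 1) → MISS  vc=[7]
3: 0x39 (blk 7, set 1) → VC-HIT  vc=[9]
4: 0x3d (blk 7, set 1) → L1-HIT  vc=[9]
5: 0x4d (blk 9, set 1) → VC-HIT  vc=[7]
6: 0x4c (blk 9, set 1) → L1-HIT  vc=[7]
7: 0x3a (blk 7, set 1) → VC-HIT  vc=[9]
8: 0x3e (blk 7, set 1) → L1-HIT  vc=[9]
9: 0x39 (blk 7, set 1) → L1-HIT  vc=[9]
10: 0x3e (blk 7, set 1) → L1-HIT  vc=[9]
11: 0x38 (blk 7, set 1) → L1-HIT  vc=[9]
12: 0x4c (blk 9, set 1) → VC-HIT  vc=[7]
13: 0x4b (blk 9, set 1) → L1-HIT  vc=[7]

OUTCOME = L1-HIT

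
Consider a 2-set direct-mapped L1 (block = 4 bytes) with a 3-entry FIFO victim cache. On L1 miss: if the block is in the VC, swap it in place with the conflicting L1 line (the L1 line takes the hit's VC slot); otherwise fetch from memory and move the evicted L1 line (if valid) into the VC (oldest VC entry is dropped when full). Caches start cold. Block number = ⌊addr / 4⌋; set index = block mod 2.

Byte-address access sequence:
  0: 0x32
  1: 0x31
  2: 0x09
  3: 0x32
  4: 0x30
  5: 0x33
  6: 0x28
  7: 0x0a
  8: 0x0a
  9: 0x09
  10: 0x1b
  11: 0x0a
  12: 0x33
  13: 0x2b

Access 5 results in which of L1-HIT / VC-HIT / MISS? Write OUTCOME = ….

OUTCOME = L1-HIT

#0 0x32→b12/s0 MISS; vc=[]
#1 0x31→b12/s0 L1-HIT; vc=[]
#2 0x9→b2/s0 MISS; vc=[12]
#3 0x32→b12/s0 VC-HIT; vc=[2]
#4 0x30→b12/s0 L1-HIT; vc=[2]
#5 0x33→b12/s0 L1-HIT; vc=[2]
#6 0x28→b10/s0 MISS; vc=[2,12]
#7 0xa→b2/s0 VC-HIT; vc=[10,12]
#8 0xa→b2/s0 L1-HIT; vc=[10,12]
#9 0x9→b2/s0 L1-HIT; vc=[10,12]
#10 0x1b→b6/s0 MISS; vc=[10,12,2]
#11 0xa→b2/s0 VC-HIT; vc=[10,12,6]
#12 0x33→b12/s0 VC-HIT; vc=[10,2,6]
#13 0x2b→b10/s0 VC-HIT; vc=[12,2,6]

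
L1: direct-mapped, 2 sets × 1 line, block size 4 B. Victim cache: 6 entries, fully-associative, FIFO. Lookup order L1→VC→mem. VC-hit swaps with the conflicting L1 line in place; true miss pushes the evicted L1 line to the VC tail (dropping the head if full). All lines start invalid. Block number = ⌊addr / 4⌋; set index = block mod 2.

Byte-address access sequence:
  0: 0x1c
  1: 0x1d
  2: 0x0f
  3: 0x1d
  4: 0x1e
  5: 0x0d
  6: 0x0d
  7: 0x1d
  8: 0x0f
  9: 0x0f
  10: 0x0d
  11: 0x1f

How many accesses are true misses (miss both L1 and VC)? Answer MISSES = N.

MISSES = 2

  [0] addr=0x1c blk=7 s=1: MISS | VC []
  [1] addr=0x1d blk=7 s=1: L1-HIT | VC []
  [2] addr=0xf blk=3 s=1: MISS | VC [7]
  [3] addr=0x1d blk=7 s=1: VC-HIT | VC [3]
  [4] addr=0x1e blk=7 s=1: L1-HIT | VC [3]
  [5] addr=0xd blk=3 s=1: VC-HIT | VC [7]
  [6] addr=0xd blk=3 s=1: L1-HIT | VC [7]
  [7] addr=0x1d blk=7 s=1: VC-HIT | VC [3]
  [8] addr=0xf blk=3 s=1: VC-HIT | VC [7]
  [9] addr=0xf blk=3 s=1: L1-HIT | VC [7]
  [10] addr=0xd blk=3 s=1: L1-HIT | VC [7]
  [11] addr=0x1f blk=7 s=1: VC-HIT | VC [3]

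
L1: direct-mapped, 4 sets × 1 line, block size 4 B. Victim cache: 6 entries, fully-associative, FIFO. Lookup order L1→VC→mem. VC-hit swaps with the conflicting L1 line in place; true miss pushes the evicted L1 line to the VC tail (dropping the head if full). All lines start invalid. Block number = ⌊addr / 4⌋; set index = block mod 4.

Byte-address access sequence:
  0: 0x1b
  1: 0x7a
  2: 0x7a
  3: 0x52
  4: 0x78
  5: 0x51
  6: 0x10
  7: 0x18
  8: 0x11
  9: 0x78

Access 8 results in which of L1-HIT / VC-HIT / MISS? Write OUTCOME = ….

0: 0x1b (blk 6, set 2) → MISS  vc=[]
1: 0x7a (blk 30, set 2) → MISS  vc=[6]
2: 0x7a (blk 30, set 2) → L1-HIT  vc=[6]
3: 0x52 (blk 20, set 0) → MISS  vc=[6]
4: 0x78 (blk 30, set 2) → L1-HIT  vc=[6]
5: 0x51 (blk 20, set 0) → L1-HIT  vc=[6]
6: 0x10 (blk 4, set 0) → MISS  vc=[6, 20]
7: 0x18 (blk 6, set 2) → VC-HIT  vc=[30, 20]
8: 0x11 (blk 4, set 0) → L1-HIT  vc=[30, 20]
9: 0x78 (blk 30, set 2) → VC-HIT  vc=[6, 20]

OUTCOME = L1-HIT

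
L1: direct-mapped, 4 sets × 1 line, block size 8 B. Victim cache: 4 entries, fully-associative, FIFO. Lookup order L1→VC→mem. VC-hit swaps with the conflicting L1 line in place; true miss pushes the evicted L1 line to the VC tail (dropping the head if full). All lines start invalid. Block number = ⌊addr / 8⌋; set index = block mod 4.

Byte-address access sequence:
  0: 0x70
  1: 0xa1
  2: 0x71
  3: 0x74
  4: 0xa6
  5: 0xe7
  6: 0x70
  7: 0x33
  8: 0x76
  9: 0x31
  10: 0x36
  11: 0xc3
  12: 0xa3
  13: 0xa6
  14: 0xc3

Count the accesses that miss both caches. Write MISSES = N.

0: 0x70 (blk 14, set 2) → MISS  vc=[]
1: 0xa1 (blk 20, set 0) → MISS  vc=[]
2: 0x71 (blk 14, set 2) → L1-HIT  vc=[]
3: 0x74 (blk 14, set 2) → L1-HIT  vc=[]
4: 0xa6 (blk 20, set 0) → L1-HIT  vc=[]
5: 0xe7 (blk 28, set 0) → MISS  vc=[20]
6: 0x70 (blk 14, set 2) → L1-HIT  vc=[20]
7: 0x33 (blk 6, set 2) → MISS  vc=[20, 14]
8: 0x76 (blk 14, set 2) → VC-HIT  vc=[20, 6]
9: 0x31 (blk 6, set 2) → VC-HIT  vc=[20, 14]
10: 0x36 (blk 6, set 2) → L1-HIT  vc=[20, 14]
11: 0xc3 (blk 24, set 0) → MISS  vc=[20, 14, 28]
12: 0xa3 (blk 20, set 0) → VC-HIT  vc=[24, 14, 28]
13: 0xa6 (blk 20, set 0) → L1-HIT  vc=[24, 14, 28]
14: 0xc3 (blk 24, set 0) → VC-HIT  vc=[20, 14, 28]

MISSES = 5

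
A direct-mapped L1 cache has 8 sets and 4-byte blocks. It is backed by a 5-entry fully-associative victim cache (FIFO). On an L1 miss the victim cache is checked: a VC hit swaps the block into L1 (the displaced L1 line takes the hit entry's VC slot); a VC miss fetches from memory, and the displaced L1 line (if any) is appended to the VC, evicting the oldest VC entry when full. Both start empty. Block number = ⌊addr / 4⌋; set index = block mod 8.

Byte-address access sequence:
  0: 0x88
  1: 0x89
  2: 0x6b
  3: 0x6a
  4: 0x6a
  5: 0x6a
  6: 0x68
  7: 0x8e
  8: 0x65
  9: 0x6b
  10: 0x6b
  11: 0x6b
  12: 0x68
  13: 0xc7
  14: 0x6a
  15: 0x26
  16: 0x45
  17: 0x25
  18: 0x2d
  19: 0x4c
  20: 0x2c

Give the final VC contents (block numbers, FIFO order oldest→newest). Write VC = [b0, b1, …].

VC = [25, 49, 17, 35, 19]

  [0] addr=0x88 blk=34 s=2: MISS | VC []
  [1] addr=0x89 blk=34 s=2: L1-HIT | VC []
  [2] addr=0x6b blk=26 s=2: MISS | VC [34]
  [3] addr=0x6a blk=26 s=2: L1-HIT | VC [34]
  [4] addr=0x6a blk=26 s=2: L1-HIT | VC [34]
  [5] addr=0x6a blk=26 s=2: L1-HIT | VC [34]
  [6] addr=0x68 blk=26 s=2: L1-HIT | VC [34]
  [7] addr=0x8e blk=35 s=3: MISS | VC [34]
  [8] addr=0x65 blk=25 s=1: MISS | VC [34]
  [9] addr=0x6b blk=26 s=2: L1-HIT | VC [34]
  [10] addr=0x6b blk=26 s=2: L1-HIT | VC [34]
  [11] addr=0x6b blk=26 s=2: L1-HIT | VC [34]
  [12] addr=0x68 blk=26 s=2: L1-HIT | VC [34]
  [13] addr=0xc7 blk=49 s=1: MISS | VC [34, 25]
  [14] addr=0x6a blk=26 s=2: L1-HIT | VC [34, 25]
  [15] addr=0x26 blk=9 s=1: MISS | VC [34, 25, 49]
  [16] addr=0x45 blk=17 s=1: MISS | VC [34, 25, 49, 9]
  [17] addr=0x25 blk=9 s=1: VC-HIT | VC [34, 25, 49, 17]
  [18] addr=0x2d blk=11 s=3: MISS | VC [34, 25, 49, 17, 35]
  [19] addr=0x4c blk=19 s=3: MISS | VC [25, 49, 17, 35, 11]
  [20] addr=0x2c blk=11 s=3: VC-HIT | VC [25, 49, 17, 35, 19]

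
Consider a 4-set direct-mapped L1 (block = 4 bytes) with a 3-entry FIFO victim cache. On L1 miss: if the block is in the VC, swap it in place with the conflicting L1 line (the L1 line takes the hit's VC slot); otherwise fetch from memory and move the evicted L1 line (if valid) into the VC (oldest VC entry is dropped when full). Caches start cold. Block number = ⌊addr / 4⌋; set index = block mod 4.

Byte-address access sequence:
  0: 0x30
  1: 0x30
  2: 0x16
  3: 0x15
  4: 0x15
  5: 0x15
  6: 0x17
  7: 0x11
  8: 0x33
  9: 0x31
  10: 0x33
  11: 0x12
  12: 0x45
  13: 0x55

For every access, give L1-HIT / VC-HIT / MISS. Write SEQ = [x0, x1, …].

SEQ = [MISS, L1-HIT, MISS, L1-HIT, L1-HIT, L1-HIT, L1-HIT, MISS, VC-HIT, L1-HIT, L1-HIT, VC-HIT, MISS, MISS]

0: 0x30 (blk 12, set 0) → MISS  vc=[]
1: 0x30 (blk 12, set 0) → L1-HIT  vc=[]
2: 0x16 (blk 5, set 1) → MISS  vc=[]
3: 0x15 (blk 5, set 1) → L1-HIT  vc=[]
4: 0x15 (blk 5, set 1) → L1-HIT  vc=[]
5: 0x15 (blk 5, set 1) → L1-HIT  vc=[]
6: 0x17 (blk 5, set 1) → L1-HIT  vc=[]
7: 0x11 (blk 4, set 0) → MISS  vc=[12]
8: 0x33 (blk 12, set 0) → VC-HIT  vc=[4]
9: 0x31 (blk 12, set 0) → L1-HIT  vc=[4]
10: 0x33 (blk 12, set 0) → L1-HIT  vc=[4]
11: 0x12 (blk 4, set 0) → VC-HIT  vc=[12]
12: 0x45 (blk 17, set 1) → MISS  vc=[12, 5]
13: 0x55 (blk 21, set 1) → MISS  vc=[12, 5, 17]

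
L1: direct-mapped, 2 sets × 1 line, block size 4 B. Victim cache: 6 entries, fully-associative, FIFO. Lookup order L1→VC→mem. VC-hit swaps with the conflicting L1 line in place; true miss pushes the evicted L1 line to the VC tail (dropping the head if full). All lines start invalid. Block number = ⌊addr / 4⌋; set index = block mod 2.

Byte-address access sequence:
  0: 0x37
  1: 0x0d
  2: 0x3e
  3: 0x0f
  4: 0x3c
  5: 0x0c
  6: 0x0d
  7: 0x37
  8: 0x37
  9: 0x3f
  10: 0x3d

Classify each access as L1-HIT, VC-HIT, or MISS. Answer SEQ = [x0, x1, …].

0: 0x37 (blk 13, set 1) → MISS  vc=[]
1: 0xd (blk 3, set 1) → MISS  vc=[13]
2: 0x3e (blk 15, set 1) → MISS  vc=[13, 3]
3: 0xf (blk 3, set 1) → VC-HIT  vc=[13, 15]
4: 0x3c (blk 15, set 1) → VC-HIT  vc=[13, 3]
5: 0xc (blk 3, set 1) → VC-HIT  vc=[13, 15]
6: 0xd (blk 3, set 1) → L1-HIT  vc=[13, 15]
7: 0x37 (blk 13, set 1) → VC-HIT  vc=[3, 15]
8: 0x37 (blk 13, set 1) → L1-HIT  vc=[3, 15]
9: 0x3f (blk 15, set 1) → VC-HIT  vc=[3, 13]
10: 0x3d (blk 15, set 1) → L1-HIT  vc=[3, 13]

SEQ = [MISS, MISS, MISS, VC-HIT, VC-HIT, VC-HIT, L1-HIT, VC-HIT, L1-HIT, VC-HIT, L1-HIT]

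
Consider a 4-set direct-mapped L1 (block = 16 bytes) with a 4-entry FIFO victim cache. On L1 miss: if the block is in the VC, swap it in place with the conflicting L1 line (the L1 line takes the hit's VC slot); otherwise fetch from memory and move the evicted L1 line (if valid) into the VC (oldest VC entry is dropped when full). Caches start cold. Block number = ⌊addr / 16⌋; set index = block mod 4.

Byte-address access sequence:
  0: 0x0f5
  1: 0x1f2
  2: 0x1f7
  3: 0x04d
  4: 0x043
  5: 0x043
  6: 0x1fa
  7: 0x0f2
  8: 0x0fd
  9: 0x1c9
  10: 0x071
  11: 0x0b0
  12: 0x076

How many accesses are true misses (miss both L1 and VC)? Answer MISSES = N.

MISSES = 6

  [0] addr=0xf5 blk=15 s=3: MISS | VC []
  [1] addr=0x1f2 blk=31 s=3: MISS | VC [15]
  [2] addr=0x1f7 blk=31 s=3: L1-HIT | VC [15]
  [3] addr=0x4d blk=4 s=0: MISS | VC [15]
  [4] addr=0x43 blk=4 s=0: L1-HIT | VC [15]
  [5] addr=0x43 blk=4 s=0: L1-HIT | VC [15]
  [6] addr=0x1fa blk=31 s=3: L1-HIT | VC [15]
  [7] addr=0xf2 blk=15 s=3: VC-HIT | VC [31]
  [8] addr=0xfd blk=15 s=3: L1-HIT | VC [31]
  [9] addr=0x1c9 blk=28 s=0: MISS | VC [31, 4]
  [10] addr=0x71 blk=7 s=3: MISS | VC [31, 4, 15]
  [11] addr=0xb0 blk=11 s=3: MISS | VC [31, 4, 15, 7]
  [12] addr=0x76 blk=7 s=3: VC-HIT | VC [31, 4, 15, 11]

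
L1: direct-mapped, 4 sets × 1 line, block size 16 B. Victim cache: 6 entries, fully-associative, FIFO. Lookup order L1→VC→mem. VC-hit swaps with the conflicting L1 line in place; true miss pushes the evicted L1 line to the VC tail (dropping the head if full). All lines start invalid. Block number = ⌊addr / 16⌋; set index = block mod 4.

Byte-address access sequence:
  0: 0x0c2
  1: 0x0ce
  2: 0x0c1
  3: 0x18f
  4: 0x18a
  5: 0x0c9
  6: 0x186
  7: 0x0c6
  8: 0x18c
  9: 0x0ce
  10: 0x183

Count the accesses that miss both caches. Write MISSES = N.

MISSES = 2

0: 0xc2 (blk 12, set 0) → MISS  vc=[]
1: 0xce (blk 12, set 0) → L1-HIT  vc=[]
2: 0xc1 (blk 12, set 0) → L1-HIT  vc=[]
3: 0x18f (blk 24, set 0) → MISS  vc=[12]
4: 0x18a (blk 24, set 0) → L1-HIT  vc=[12]
5: 0xc9 (blk 12, set 0) → VC-HIT  vc=[24]
6: 0x186 (blk 24, set 0) → VC-HIT  vc=[12]
7: 0xc6 (blk 12, set 0) → VC-HIT  vc=[24]
8: 0x18c (blk 24, set 0) → VC-HIT  vc=[12]
9: 0xce (blk 12, set 0) → VC-HIT  vc=[24]
10: 0x183 (blk 24, set 0) → VC-HIT  vc=[12]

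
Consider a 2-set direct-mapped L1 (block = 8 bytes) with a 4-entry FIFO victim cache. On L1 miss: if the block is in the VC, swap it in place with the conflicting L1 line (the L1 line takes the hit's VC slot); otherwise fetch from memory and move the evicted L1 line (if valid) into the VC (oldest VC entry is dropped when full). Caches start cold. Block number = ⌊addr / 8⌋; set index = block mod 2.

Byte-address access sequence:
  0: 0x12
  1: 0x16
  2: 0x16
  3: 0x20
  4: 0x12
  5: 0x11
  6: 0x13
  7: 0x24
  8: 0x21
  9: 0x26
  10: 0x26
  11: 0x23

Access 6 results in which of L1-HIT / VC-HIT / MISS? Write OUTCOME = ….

#0 0x12→b2/s0 MISS; vc=[]
#1 0x16→b2/s0 L1-HIT; vc=[]
#2 0x16→b2/s0 L1-HIT; vc=[]
#3 0x20→b4/s0 MISS; vc=[2]
#4 0x12→b2/s0 VC-HIT; vc=[4]
#5 0x11→b2/s0 L1-HIT; vc=[4]
#6 0x13→b2/s0 L1-HIT; vc=[4]
#7 0x24→b4/s0 VC-HIT; vc=[2]
#8 0x21→b4/s0 L1-HIT; vc=[2]
#9 0x26→b4/s0 L1-HIT; vc=[2]
#10 0x26→b4/s0 L1-HIT; vc=[2]
#11 0x23→b4/s0 L1-HIT; vc=[2]

OUTCOME = L1-HIT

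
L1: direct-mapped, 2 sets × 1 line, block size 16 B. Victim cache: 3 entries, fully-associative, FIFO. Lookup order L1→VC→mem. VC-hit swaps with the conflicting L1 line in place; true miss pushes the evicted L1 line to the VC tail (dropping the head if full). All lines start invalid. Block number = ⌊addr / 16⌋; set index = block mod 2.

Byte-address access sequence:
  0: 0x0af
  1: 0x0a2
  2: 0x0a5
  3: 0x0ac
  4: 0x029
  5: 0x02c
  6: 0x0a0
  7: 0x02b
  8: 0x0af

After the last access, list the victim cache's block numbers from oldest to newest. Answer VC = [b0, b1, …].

VC = [2]

#0 0xaf→b10/s0 MISS; vc=[]
#1 0xa2→b10/s0 L1-HIT; vc=[]
#2 0xa5→b10/s0 L1-HIT; vc=[]
#3 0xac→b10/s0 L1-HIT; vc=[]
#4 0x29→b2/s0 MISS; vc=[10]
#5 0x2c→b2/s0 L1-HIT; vc=[10]
#6 0xa0→b10/s0 VC-HIT; vc=[2]
#7 0x2b→b2/s0 VC-HIT; vc=[10]
#8 0xaf→b10/s0 VC-HIT; vc=[2]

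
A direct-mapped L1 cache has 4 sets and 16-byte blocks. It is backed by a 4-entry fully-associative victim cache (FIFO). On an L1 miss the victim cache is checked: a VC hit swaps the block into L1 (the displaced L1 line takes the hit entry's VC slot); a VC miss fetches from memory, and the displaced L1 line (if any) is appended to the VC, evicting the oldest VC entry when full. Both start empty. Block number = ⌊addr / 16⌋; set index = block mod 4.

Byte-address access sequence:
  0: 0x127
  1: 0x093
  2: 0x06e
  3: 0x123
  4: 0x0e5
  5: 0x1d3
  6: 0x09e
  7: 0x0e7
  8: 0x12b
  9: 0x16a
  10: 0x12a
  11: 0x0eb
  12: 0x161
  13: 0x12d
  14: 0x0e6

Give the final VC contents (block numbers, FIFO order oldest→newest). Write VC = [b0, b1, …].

#0 0x127→b18/s2 MISS; vc=[]
#1 0x93→b9/s1 MISS; vc=[]
#2 0x6e→b6/s2 MISS; vc=[18]
#3 0x123→b18/s2 VC-HIT; vc=[6]
#4 0xe5→b14/s2 MISS; vc=[6,18]
#5 0x1d3→b29/s1 MISS; vc=[6,18,9]
#6 0x9e→b9/s1 VC-HIT; vc=[6,18,29]
#7 0xe7→b14/s2 L1-HIT; vc=[6,18,29]
#8 0x12b→b18/s2 VC-HIT; vc=[6,14,29]
#9 0x16a→b22/s2 MISS; vc=[6,14,29,18]
#10 0x12a→b18/s2 VC-HIT; vc=[6,14,29,22]
#11 0xeb→b14/s2 VC-HIT; vc=[6,18,29,22]
#12 0x161→b22/s2 VC-HIT; vc=[6,18,29,14]
#13 0x12d→b18/s2 VC-HIT; vc=[6,22,29,14]
#14 0xe6→b14/s2 VC-HIT; vc=[6,22,29,18]

VC = [6, 22, 29, 18]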